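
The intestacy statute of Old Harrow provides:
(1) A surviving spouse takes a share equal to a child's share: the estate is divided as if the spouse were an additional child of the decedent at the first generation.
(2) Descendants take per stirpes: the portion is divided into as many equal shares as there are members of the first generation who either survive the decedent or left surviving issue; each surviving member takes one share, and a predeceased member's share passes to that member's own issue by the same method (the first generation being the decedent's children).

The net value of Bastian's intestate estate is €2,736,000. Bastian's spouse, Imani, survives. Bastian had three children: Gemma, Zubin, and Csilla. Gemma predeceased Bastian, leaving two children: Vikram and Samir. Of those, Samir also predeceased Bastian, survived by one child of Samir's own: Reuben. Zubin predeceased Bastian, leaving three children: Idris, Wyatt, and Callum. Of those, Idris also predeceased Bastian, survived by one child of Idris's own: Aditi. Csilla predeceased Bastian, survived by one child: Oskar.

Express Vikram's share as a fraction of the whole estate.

Vikram receives 1/8 of the estate.

The spouse counts as an additional share at the children's level, so there are 4 primary shares of €684,000. Imani takes one such share (€684,000).
The children's combined portion (€2,052,000) is divided into 3 shares of €684,000: Gemma's €684,000 share passes to Gemma's issue; Zubin's €684,000 share passes to Zubin's issue; Csilla's €684,000 share passes to Csilla's issue.
Gemma's share (€684,000) is divided into 2 shares of €342,000: Vikram takes €342,000; Samir's €342,000 share passes to Samir's issue.
Samir's share (€342,000) passes entirely to Reuben.
Zubin's share (€684,000) is divided into 3 shares of €228,000: Wyatt and Callum each take €228,000; Idris's €228,000 share passes to Idris's issue.
Idris's share (€228,000) passes entirely to Aditi.
Csilla's share (€684,000) passes entirely to Oskar.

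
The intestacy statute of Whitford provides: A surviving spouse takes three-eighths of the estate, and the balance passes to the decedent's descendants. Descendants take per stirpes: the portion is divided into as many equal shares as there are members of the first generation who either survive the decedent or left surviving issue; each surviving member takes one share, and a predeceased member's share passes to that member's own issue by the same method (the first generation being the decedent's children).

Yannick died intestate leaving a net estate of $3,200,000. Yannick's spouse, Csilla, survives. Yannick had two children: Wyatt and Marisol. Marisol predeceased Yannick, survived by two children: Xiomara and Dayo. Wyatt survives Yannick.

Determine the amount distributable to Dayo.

Csilla takes three-eighths of $3,200,000 = $1,200,000. The remaining $2,000,000 passes to the descendants.
The descendants' portion ($2,000,000) is divided into 2 shares of $1,000,000: Wyatt takes $1,000,000; Marisol's $1,000,000 share passes to Marisol's issue.
Marisol's share ($1,000,000) is divided into 2 shares of $500,000: Xiomara and Dayo each take $500,000.

Dayo receives $500,000.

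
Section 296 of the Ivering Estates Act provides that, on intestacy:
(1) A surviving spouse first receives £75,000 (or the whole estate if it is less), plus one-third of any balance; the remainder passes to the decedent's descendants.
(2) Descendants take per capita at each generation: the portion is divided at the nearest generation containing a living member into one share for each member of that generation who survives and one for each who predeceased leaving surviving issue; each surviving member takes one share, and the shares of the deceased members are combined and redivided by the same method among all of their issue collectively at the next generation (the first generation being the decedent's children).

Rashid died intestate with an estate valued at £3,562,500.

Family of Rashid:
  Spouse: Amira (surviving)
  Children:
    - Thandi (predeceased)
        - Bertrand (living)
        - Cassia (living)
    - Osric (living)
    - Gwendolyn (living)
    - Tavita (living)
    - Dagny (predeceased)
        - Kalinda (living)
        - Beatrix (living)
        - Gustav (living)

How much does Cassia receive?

Cassia receives £186,000.

Amira first takes £75,000, leaving a balance of £3,487,500. Amira then takes one-third of the balance (£1,162,500), for a total of £1,237,500. The remaining £2,325,000 passes to the descendants.
The descendants' portion (£2,325,000) is divided at the children's generation into 5 shares of £465,000. Osric, Gwendolyn, and Tavita each take £465,000. The 2 shares of the deceased (Thandi and Dagny) are combined into a pool of £930,000.
That pool (£930,000) is divided at the grandchildren's generation equally among Bertrand, Cassia, Kalinda, Beatrix, and Gustav: £186,000 each.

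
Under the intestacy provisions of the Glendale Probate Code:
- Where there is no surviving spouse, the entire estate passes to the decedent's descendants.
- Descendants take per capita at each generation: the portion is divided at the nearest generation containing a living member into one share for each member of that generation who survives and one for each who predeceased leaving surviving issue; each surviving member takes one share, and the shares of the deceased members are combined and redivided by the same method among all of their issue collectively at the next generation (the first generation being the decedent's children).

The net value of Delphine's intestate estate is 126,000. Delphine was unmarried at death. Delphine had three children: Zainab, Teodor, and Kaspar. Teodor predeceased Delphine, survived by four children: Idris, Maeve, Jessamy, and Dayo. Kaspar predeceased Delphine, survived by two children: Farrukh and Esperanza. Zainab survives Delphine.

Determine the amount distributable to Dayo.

Dayo receives 14,000.

The entire 126,000 passes to the descendants.
That amount (126,000) is divided at the children's generation into 3 shares of 42,000. Zainab takes 42,000. The 2 shares of the deceased (Teodor and Kaspar) are combined into a pool of 84,000.
That pool (84,000) is divided at the grandchildren's generation equally among Idris, Maeve, Jessamy, Dayo, Farrukh, and Esperanza: 14,000 each.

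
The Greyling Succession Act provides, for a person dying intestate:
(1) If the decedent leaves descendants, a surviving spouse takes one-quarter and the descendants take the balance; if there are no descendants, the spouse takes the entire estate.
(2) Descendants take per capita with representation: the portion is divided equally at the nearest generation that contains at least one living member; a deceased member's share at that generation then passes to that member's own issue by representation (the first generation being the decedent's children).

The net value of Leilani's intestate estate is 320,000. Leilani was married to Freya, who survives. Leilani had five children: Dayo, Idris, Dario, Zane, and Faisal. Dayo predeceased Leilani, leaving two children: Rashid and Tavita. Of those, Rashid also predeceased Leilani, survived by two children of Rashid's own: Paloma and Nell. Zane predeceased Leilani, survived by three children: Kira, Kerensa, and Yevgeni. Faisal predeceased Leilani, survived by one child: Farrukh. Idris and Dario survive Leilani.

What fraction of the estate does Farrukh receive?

Farrukh receives 3/20 of the estate.

Freya takes one-quarter of 320,000 = 80,000. The remaining 240,000 passes to the descendants.
The descendants' portion (240,000) is divided into 5 shares of 48,000: Idris and Dario each take 48,000; Dayo's 48,000 share passes to Dayo's issue; Zane's 48,000 share passes to Zane's issue; Faisal's 48,000 share passes to Faisal's issue.
Dayo's share (48,000) is divided into 2 shares of 24,000: Tavita takes 24,000; Rashid's 24,000 share passes to Rashid's issue.
Rashid's share (24,000) is divided into 2 shares of 12,000: Paloma and Nell each take 12,000.
Zane's share (48,000) is divided into 3 shares of 16,000: Kira, Kerensa, and Yevgeni each take 16,000.
Faisal's share (48,000) passes entirely to Farrukh.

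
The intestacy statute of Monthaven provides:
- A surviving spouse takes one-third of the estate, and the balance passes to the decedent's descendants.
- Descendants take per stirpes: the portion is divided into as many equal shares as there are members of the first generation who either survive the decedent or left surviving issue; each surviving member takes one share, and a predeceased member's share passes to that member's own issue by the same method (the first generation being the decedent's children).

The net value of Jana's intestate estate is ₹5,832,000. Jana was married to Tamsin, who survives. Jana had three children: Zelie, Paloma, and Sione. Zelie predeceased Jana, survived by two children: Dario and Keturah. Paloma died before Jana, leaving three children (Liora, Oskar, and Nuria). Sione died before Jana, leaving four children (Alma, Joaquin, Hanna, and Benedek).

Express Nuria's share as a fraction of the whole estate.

Nuria receives 2/27 of the estate.

Tamsin takes one-third of ₹5,832,000 = ₹1,944,000. The remaining ₹3,888,000 passes to the descendants.
The descendants' portion (₹3,888,000) is divided into 3 shares of ₹1,296,000: Zelie's ₹1,296,000 share passes to Zelie's issue; Paloma's ₹1,296,000 share passes to Paloma's issue; Sione's ₹1,296,000 share passes to Sione's issue.
Zelie's share (₹1,296,000) is divided into 2 shares of ₹648,000: Dario and Keturah each take ₹648,000.
Paloma's share (₹1,296,000) is divided into 3 shares of ₹432,000: Liora, Oskar, and Nuria each take ₹432,000.
Sione's share (₹1,296,000) is divided into 4 shares of ₹324,000: Alma, Joaquin, Hanna, and Benedek each take ₹324,000.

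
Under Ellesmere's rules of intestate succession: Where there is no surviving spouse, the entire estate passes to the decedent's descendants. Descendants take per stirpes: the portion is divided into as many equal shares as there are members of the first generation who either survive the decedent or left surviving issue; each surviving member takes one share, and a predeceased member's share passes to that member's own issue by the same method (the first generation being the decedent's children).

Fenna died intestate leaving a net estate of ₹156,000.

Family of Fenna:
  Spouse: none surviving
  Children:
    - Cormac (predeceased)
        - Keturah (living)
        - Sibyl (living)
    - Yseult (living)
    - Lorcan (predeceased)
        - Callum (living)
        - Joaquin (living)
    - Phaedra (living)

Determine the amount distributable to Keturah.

The entire ₹156,000 passes to the descendants.
That amount (₹156,000) is divided into 4 shares of ₹39,000: Yseult and Phaedra each take ₹39,000; Cormac's ₹39,000 share passes to Cormac's issue; Lorcan's ₹39,000 share passes to Lorcan's issue.
Cormac's share (₹39,000) is divided into 2 shares of ₹19,500: Keturah and Sibyl each take ₹19,500.
Lorcan's share (₹39,000) is divided into 2 shares of ₹19,500: Callum and Joaquin each take ₹19,500.

Keturah receives ₹19,500.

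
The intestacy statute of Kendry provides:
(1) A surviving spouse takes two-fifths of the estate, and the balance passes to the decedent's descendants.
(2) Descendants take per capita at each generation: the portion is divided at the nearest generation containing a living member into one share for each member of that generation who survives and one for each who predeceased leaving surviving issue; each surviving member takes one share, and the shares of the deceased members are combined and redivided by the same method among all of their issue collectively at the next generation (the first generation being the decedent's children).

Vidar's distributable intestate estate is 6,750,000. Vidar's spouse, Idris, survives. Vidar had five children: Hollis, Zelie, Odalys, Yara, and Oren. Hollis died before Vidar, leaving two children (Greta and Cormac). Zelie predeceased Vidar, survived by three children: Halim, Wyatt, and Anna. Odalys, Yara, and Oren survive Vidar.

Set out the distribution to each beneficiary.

Idris: 2,700,000; Greta: 324,000; Cormac: 324,000; Halim: 324,000; Wyatt: 324,000; Anna: 324,000; Odalys: 810,000; Yara: 810,000; Oren: 810,000

Idris takes two-fifths of 6,750,000 = 2,700,000. The remaining 4,050,000 passes to the descendants.
The descendants' portion (4,050,000) is divided at the children's generation into 5 shares of 810,000. Odalys, Yara, and Oren each take 810,000. The 2 shares of the deceased (Hollis and Zelie) are combined into a pool of 1,620,000.
That pool (1,620,000) is divided at the grandchildren's generation equally among Greta, Cormac, Halim, Wyatt, and Anna: 324,000 each.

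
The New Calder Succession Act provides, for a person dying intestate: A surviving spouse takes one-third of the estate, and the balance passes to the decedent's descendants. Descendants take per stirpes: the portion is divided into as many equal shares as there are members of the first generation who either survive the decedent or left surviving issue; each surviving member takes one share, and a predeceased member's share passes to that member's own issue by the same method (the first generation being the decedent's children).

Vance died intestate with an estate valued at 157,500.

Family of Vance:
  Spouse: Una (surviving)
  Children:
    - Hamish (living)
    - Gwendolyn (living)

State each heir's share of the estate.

Una takes one-third of 157,500 = 52,500. The remaining 105,000 passes to the descendants.
The descendants' portion (105,000) is divided into 2 shares of 52,500: Hamish and Gwendolyn each take 52,500.

Una: 52,500; Hamish: 52,500; Gwendolyn: 52,500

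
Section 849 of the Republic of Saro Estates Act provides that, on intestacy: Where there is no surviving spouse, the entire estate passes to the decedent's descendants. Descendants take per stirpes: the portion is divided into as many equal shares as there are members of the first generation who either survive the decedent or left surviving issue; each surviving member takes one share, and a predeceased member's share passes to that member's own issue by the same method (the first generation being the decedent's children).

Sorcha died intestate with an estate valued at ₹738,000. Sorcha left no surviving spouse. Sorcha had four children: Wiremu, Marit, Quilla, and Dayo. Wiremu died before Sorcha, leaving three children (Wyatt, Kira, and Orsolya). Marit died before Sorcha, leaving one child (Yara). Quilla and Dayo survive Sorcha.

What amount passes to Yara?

Yara receives ₹184,500.

The entire ₹738,000 passes to the descendants.
That amount (₹738,000) is divided into 4 shares of ₹184,500: Quilla and Dayo each take ₹184,500; Wiremu's ₹184,500 share passes to Wiremu's issue; Marit's ₹184,500 share passes to Marit's issue.
Wiremu's share (₹184,500) is divided into 3 shares of ₹61,500: Wyatt, Kira, and Orsolya each take ₹61,500.
Marit's share (₹184,500) passes entirely to Yara.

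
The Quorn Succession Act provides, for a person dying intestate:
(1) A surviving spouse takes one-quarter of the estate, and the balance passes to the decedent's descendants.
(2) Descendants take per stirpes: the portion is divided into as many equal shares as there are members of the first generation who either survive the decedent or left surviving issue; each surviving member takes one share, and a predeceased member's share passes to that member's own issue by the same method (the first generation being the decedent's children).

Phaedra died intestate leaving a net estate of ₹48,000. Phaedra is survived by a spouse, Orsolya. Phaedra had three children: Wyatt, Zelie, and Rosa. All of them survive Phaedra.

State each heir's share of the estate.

Orsolya: ₹12,000; Wyatt: ₹12,000; Zelie: ₹12,000; Rosa: ₹12,000

Orsolya takes one-quarter of ₹48,000 = ₹12,000. The remaining ₹36,000 passes to the descendants.
The descendants' portion (₹36,000) is divided into 3 shares of ₹12,000: Wyatt, Zelie, and Rosa each take ₹12,000.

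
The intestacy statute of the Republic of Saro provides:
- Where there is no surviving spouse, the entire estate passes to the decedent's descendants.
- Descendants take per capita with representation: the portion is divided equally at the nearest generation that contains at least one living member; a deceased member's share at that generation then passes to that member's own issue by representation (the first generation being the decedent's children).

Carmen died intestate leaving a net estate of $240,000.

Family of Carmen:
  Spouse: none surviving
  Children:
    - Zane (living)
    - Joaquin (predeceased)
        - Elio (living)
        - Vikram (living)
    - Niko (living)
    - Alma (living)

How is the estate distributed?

The entire $240,000 passes to the descendants.
That amount ($240,000) is divided into 4 shares of $60,000: Zane, Niko, and Alma each take $60,000; Joaquin's $60,000 share passes to Joaquin's issue.
Joaquin's share ($60,000) is divided into 2 shares of $30,000: Elio and Vikram each take $30,000.

Zane: $60,000; Elio: $30,000; Vikram: $30,000; Niko: $60,000; Alma: $60,000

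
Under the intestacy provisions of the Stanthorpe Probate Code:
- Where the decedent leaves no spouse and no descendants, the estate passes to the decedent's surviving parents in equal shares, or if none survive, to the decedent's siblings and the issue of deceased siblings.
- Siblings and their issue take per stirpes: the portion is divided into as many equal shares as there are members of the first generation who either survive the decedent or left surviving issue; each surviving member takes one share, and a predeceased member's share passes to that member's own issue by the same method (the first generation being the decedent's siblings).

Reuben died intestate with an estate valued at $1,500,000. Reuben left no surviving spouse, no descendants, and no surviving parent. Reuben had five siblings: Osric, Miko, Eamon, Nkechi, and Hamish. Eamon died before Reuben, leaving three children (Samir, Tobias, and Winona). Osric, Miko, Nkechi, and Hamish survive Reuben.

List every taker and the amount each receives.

Osric: $300,000; Miko: $300,000; Samir: $100,000; Tobias: $100,000; Winona: $100,000; Nkechi: $300,000; Hamish: $300,000

The entire $1,500,000 passes to the siblings and their issue.
That amount ($1,500,000) is divided into 5 shares of $300,000: Osric, Miko, Nkechi, and Hamish each take $300,000; Eamon's $300,000 share passes to Eamon's issue.
Eamon's share ($300,000) is divided into 3 shares of $100,000: Samir, Tobias, and Winona each take $100,000.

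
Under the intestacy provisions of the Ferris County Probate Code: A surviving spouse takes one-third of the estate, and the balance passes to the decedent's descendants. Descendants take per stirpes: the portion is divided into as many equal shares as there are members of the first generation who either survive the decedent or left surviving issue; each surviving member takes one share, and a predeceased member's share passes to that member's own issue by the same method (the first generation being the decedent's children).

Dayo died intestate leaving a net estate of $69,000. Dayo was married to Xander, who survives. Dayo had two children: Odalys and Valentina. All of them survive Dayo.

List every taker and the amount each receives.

Xander takes one-third of $69,000 = $23,000. The remaining $46,000 passes to the descendants.
The descendants' portion ($46,000) is divided into 2 shares of $23,000: Odalys and Valentina each take $23,000.

Xander: $23,000; Odalys: $23,000; Valentina: $23,000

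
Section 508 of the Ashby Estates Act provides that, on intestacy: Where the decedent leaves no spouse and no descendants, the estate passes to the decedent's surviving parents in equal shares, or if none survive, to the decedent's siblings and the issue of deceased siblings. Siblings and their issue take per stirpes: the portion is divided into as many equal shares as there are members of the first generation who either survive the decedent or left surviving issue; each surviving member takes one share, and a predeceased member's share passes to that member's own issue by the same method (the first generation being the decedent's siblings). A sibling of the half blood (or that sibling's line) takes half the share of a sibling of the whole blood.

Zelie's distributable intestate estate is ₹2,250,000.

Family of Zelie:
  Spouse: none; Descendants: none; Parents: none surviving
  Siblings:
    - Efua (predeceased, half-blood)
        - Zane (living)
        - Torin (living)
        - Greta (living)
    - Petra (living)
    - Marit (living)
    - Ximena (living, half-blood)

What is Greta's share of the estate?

The entire ₹2,250,000 passes to the siblings and their issue.
Counting each half-blood sibling's line as half a unit, there are 3 units in ₹2,250,000, so one unit is ₹750,000. Whole-blood lines (Petra and Marit) take ₹750,000 each; half-blood lines (Efua and Ximena) take ₹375,000 each.
Efua's share (₹375,000) is divided into 3 shares of ₹125,000: Zane, Torin, and Greta each take ₹125,000.

Greta receives ₹125,000.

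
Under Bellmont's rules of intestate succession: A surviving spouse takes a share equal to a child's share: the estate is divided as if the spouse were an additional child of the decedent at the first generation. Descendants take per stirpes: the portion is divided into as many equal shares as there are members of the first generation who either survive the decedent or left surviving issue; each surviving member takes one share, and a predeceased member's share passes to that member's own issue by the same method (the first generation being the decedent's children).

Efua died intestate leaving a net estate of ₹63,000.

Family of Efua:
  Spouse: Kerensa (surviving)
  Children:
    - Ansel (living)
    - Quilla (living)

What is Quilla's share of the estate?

The spouse counts as an additional share at the children's level, so there are 3 primary shares of ₹21,000. Kerensa takes one such share (₹21,000).
The children's combined portion (₹42,000) is divided into 2 shares of ₹21,000: Ansel and Quilla each take ₹21,000.

Quilla receives ₹21,000.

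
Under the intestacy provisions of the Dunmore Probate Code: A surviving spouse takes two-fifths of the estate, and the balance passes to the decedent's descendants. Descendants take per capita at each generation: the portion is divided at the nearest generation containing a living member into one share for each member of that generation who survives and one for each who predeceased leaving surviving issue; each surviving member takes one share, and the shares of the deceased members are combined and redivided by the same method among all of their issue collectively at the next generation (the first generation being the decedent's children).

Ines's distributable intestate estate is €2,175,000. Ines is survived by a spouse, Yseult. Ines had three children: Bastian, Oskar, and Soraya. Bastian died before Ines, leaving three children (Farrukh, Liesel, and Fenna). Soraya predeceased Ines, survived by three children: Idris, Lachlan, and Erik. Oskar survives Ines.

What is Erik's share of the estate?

Erik receives €145,000.

Yseult takes two-fifths of €2,175,000 = €870,000. The remaining €1,305,000 passes to the descendants.
The descendants' portion (€1,305,000) is divided at the children's generation into 3 shares of €435,000. Oskar takes €435,000. The 2 shares of the deceased (Bastian and Soraya) are combined into a pool of €870,000.
That pool (€870,000) is divided at the grandchildren's generation equally among Farrukh, Liesel, Fenna, Idris, Lachlan, and Erik: €145,000 each.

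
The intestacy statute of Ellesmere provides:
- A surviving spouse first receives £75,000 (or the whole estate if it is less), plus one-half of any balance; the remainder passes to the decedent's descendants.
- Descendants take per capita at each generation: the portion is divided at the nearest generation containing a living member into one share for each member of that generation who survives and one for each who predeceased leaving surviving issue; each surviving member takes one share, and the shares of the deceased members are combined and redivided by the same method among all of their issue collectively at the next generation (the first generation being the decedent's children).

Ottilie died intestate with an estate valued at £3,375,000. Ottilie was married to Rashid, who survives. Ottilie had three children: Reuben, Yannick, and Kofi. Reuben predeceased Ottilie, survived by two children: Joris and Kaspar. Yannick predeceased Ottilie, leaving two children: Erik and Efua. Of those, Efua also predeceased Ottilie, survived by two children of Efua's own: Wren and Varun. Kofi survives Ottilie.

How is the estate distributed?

Rashid first takes £75,000, leaving a balance of £3,300,000. Rashid then takes one-half of the balance (£1,650,000), for a total of £1,725,000. The remaining £1,650,000 passes to the descendants.
The descendants' portion (£1,650,000) is divided at the children's generation into 3 shares of £550,000. Kofi takes £550,000. The 2 shares of the deceased (Reuben and Yannick) are combined into a pool of £1,100,000.
That pool (£1,100,000) is divided at the grandchildren's generation into 4 shares of £275,000. Joris, Kaspar, and Erik each take £275,000. The remaining share for the deceased Efua (£275,000) is carried to the next generation.
That pool (£275,000) is divided at the great-grandchildren's generation equally among Wren and Varun: £137,500 each.

Rashid: £1,725,000; Joris: £275,000; Kaspar: £275,000; Erik: £275,000; Wren: £137,500; Varun: £137,500; Kofi: £550,000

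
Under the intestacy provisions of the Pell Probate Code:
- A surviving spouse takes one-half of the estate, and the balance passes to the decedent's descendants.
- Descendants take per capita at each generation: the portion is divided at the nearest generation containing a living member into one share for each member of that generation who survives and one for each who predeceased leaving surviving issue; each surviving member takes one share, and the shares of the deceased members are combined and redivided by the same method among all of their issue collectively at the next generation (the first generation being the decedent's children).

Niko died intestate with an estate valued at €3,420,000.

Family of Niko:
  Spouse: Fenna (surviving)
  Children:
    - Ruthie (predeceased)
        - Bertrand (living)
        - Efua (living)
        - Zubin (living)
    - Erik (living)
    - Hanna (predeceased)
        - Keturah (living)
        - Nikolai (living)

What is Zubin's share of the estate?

Fenna takes one-half of €3,420,000 = €1,710,000. The remaining €1,710,000 passes to the descendants.
The descendants' portion (€1,710,000) is divided at the children's generation into 3 shares of €570,000. Erik takes €570,000. The 2 shares of the deceased (Ruthie and Hanna) are combined into a pool of €1,140,000.
That pool (€1,140,000) is divided at the grandchildren's generation equally among Bertrand, Efua, Zubin, Keturah, and Nikolai: €228,000 each.

Zubin receives €228,000.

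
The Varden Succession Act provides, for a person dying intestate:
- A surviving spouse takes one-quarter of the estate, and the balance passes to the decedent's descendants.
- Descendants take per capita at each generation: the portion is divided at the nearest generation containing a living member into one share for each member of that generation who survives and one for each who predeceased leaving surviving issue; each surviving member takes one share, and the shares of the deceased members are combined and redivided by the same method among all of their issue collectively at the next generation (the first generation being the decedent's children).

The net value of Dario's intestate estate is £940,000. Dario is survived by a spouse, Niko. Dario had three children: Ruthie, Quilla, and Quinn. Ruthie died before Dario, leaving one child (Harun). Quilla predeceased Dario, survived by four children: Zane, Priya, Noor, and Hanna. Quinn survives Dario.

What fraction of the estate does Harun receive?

Niko takes one-quarter of £940,000 = £235,000. The remaining £705,000 passes to the descendants.
The descendants' portion (£705,000) is divided at the children's generation into 3 shares of £235,000. Quinn takes £235,000. The 2 shares of the deceased (Ruthie and Quilla) are combined into a pool of £470,000.
That pool (£470,000) is divided at the grandchildren's generation equally among Harun, Zane, Priya, Noor, and Hanna: £94,000 each.

Harun receives 1/10 of the estate.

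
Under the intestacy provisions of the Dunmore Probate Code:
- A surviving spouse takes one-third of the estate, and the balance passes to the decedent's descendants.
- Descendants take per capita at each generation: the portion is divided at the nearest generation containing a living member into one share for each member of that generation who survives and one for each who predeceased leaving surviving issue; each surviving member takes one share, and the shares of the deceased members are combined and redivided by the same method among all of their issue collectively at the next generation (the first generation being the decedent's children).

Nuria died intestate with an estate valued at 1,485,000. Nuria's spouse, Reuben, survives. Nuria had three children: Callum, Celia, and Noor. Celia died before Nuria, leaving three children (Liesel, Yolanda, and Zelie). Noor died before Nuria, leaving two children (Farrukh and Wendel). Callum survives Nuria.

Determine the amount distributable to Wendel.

Reuben takes one-third of 1,485,000 = 495,000. The remaining 990,000 passes to the descendants.
The descendants' portion (990,000) is divided at the children's generation into 3 shares of 330,000. Callum takes 330,000. The 2 shares of the deceased (Celia and Noor) are combined into a pool of 660,000.
That pool (660,000) is divided at the grandchildren's generation equally among Liesel, Yolanda, Zelie, Farrukh, and Wendel: 132,000 each.

Wendel receives 132,000.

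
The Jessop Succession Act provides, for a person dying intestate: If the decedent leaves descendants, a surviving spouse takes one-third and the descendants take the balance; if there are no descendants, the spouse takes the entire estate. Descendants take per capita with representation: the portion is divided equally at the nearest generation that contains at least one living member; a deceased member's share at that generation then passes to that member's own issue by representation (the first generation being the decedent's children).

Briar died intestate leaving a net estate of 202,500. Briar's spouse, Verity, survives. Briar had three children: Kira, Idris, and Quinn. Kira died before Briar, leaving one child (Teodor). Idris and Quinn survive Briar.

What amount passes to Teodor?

Teodor receives 45,000.

Verity takes one-third of 202,500 = 67,500. The remaining 135,000 passes to the descendants.
The descendants' portion (135,000) is divided into 3 shares of 45,000: Idris and Quinn each take 45,000; Kira's 45,000 share passes to Kira's issue.
Kira's share (45,000) passes entirely to Teodor.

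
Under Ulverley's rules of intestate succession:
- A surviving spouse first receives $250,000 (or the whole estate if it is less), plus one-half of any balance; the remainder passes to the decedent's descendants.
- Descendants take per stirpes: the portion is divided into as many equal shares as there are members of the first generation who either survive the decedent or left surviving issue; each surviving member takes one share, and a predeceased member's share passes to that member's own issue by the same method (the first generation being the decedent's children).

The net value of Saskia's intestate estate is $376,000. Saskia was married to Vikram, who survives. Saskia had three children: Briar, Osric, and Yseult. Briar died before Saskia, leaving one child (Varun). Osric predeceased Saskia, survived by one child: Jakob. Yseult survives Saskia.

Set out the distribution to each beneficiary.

Vikram first takes $250,000, leaving a balance of $126,000. Vikram then takes one-half of the balance ($63,000), for a total of $313,000. The remaining $63,000 passes to the descendants.
The descendants' portion ($63,000) is divided into 3 shares of $21,000: Yseult takes $21,000; Briar's $21,000 share passes to Briar's issue; Osric's $21,000 share passes to Osric's issue.
Briar's share ($21,000) passes entirely to Varun.
Osric's share ($21,000) passes entirely to Jakob.

Vikram: $313,000; Varun: $21,000; Jakob: $21,000; Yseult: $21,000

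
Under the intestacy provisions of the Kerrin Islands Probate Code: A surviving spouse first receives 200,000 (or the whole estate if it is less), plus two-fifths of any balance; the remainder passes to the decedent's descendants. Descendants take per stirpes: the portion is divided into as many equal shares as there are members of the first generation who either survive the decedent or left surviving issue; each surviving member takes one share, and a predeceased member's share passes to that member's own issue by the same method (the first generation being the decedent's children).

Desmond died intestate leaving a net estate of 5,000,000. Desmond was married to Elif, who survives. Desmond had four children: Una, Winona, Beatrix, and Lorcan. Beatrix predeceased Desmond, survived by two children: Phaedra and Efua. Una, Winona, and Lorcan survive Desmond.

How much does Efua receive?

Efua receives 360,000.

Elif first takes 200,000, leaving a balance of 4,800,000. Elif then takes two-fifths of the balance (1,920,000), for a total of 2,120,000. The remaining 2,880,000 passes to the descendants.
The descendants' portion (2,880,000) is divided into 4 shares of 720,000: Una, Winona, and Lorcan each take 720,000; Beatrix's 720,000 share passes to Beatrix's issue.
Beatrix's share (720,000) is divided into 2 shares of 360,000: Phaedra and Efua each take 360,000.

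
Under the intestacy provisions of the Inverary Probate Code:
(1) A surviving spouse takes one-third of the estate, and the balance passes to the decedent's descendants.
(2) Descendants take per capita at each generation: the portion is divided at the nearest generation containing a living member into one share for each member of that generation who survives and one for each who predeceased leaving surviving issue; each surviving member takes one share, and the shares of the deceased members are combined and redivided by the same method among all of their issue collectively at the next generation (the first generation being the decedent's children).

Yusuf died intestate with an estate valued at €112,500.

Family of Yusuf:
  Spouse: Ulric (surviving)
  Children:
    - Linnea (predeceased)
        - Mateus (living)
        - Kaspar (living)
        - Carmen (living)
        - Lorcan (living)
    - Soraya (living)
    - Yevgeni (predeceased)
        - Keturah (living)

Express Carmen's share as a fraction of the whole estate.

Ulric takes one-third of €112,500 = €37,500. The remaining €75,000 passes to the descendants.
The descendants' portion (€75,000) is divided at the children's generation into 3 shares of €25,000. Soraya takes €25,000. The 2 shares of the deceased (Linnea and Yevgeni) are combined into a pool of €50,000.
That pool (€50,000) is divided at the grandchildren's generation equally among Mateus, Kaspar, Carmen, Lorcan, and Keturah: €10,000 each.

Carmen receives 4/45 of the estate.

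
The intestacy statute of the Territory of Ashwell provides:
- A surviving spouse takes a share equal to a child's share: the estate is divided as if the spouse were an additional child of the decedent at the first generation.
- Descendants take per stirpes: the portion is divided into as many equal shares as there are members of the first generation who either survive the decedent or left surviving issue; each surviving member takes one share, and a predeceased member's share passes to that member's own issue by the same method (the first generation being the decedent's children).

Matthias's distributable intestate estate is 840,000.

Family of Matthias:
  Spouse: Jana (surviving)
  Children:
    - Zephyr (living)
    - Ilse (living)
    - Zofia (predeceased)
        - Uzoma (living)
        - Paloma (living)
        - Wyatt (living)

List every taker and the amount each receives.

Jana: 210,000; Zephyr: 210,000; Ilse: 210,000; Uzoma: 70,000; Paloma: 70,000; Wyatt: 70,000

The spouse counts as an additional share at the children's level, so there are 4 primary shares of 210,000. Jana takes one such share (210,000).
The children's combined portion (630,000) is divided into 3 shares of 210,000: Zephyr and Ilse each take 210,000; Zofia's 210,000 share passes to Zofia's issue.
Zofia's share (210,000) is divided into 3 shares of 70,000: Uzoma, Paloma, and Wyatt each take 70,000.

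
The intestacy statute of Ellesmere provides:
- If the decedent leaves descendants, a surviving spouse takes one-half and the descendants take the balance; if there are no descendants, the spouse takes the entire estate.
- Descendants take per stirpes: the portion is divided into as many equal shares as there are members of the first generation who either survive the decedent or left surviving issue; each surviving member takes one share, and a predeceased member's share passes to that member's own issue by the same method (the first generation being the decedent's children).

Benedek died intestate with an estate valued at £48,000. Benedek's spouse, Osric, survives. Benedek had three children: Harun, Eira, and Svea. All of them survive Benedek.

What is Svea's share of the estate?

Svea receives £8,000.

Osric takes one-half of £48,000 = £24,000. The remaining £24,000 passes to the descendants.
The descendants' portion (£24,000) is divided into 3 shares of £8,000: Harun, Eira, and Svea each take £8,000.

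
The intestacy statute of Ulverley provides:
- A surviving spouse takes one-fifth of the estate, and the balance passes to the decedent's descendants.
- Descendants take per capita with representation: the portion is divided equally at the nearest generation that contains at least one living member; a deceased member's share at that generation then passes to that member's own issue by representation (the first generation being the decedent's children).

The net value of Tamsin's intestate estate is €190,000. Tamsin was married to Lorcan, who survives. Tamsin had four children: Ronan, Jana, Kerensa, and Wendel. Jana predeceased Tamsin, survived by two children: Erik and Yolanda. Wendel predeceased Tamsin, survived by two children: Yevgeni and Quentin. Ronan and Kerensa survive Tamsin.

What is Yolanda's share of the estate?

Yolanda receives €19,000.

Lorcan takes one-fifth of €190,000 = €38,000. The remaining €152,000 passes to the descendants.
The descendants' portion (€152,000) is divided into 4 shares of €38,000: Ronan and Kerensa each take €38,000; Jana's €38,000 share passes to Jana's issue; Wendel's €38,000 share passes to Wendel's issue.
Jana's share (€38,000) is divided into 2 shares of €19,000: Erik and Yolanda each take €19,000.
Wendel's share (€38,000) is divided into 2 shares of €19,000: Yevgeni and Quentin each take €19,000.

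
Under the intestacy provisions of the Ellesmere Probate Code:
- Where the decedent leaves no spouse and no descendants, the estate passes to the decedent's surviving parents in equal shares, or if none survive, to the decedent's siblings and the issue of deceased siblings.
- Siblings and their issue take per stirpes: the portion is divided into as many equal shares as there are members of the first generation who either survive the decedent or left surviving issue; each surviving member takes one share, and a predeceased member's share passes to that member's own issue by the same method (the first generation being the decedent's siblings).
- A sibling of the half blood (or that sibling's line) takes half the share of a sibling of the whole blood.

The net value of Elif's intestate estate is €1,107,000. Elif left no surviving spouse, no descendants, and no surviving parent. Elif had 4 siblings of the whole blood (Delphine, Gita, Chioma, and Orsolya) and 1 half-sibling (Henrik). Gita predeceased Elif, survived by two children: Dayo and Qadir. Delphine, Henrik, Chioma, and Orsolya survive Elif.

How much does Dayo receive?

Dayo receives €123,000.

The entire €1,107,000 passes to the siblings and their issue.
Counting each half-blood sibling's line as half a unit, there are 9/2 units in €1,107,000, so one unit is €246,000. Whole-blood lines (Delphine, Gita, Chioma, and Orsolya) take €246,000 each; half-blood lines (Henrik) take €123,000 each.
Gita's share (€246,000) is divided into 2 shares of €123,000: Dayo and Qadir each take €123,000.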